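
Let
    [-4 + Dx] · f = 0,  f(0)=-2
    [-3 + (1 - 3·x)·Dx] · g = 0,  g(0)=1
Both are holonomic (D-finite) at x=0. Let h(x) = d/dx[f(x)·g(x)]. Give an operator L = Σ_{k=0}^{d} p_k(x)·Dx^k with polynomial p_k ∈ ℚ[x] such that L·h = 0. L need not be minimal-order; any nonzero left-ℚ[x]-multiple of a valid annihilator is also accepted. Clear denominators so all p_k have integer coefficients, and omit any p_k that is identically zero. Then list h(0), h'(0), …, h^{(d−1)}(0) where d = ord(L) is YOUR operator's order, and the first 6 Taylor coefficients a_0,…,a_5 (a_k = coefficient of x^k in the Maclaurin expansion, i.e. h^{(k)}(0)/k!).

f: a_k = -2, -8, -16, -64/3, -64/3, -256/15, …
g: a_k = 1, 3, 9, 27, 81, 243, …
Product ⇒ symmetric product L₀, ord ≤ 1.
Differentiate: ansatz ord ≤ ord L₀ ⇒ L.
L = (58 - 168·x + 144·x^2) + (-7 + 33·x - 36·x^2)·Dx  (order 1).
h: a_k = -14, -116, -586, -7288/3, -27586/3, -497572/15, …
ICs: h(0) = -14.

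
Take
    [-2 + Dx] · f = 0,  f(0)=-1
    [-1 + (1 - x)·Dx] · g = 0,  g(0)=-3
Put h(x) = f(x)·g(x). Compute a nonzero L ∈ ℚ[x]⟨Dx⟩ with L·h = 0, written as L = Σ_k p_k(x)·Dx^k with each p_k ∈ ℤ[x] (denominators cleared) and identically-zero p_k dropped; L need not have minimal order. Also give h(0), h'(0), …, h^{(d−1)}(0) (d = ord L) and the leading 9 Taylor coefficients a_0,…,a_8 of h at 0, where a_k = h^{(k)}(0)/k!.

L = (3 - 2·x) + (-1 + x)·Dx  (order 1).
h: a_k = 3, 9, 15, 19, 21, 109/5, 331/15, 155/7, 2327/105, …
ICs: h(0) = 3.

f: a_k = -1, -2, -2, -4/3, -2/3, -4/15, -4/45, -8/315, -2/315, …
g: a_k = -3, -3, -3, -3, -3, -3, -3, -3, -3, …
f·g: L₀ = L_f ⊗_s L_g, ord ≤ 1·1.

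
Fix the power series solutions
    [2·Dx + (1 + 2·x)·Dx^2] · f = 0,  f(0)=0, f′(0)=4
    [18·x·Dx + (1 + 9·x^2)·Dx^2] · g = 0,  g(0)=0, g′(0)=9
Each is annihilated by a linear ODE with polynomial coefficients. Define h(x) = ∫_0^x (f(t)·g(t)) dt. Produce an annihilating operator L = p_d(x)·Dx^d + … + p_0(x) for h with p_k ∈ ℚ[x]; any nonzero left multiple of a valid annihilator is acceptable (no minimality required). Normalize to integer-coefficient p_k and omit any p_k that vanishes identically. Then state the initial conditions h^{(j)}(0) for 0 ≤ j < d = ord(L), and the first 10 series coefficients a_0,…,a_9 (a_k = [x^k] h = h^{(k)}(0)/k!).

L = (792 + 3024·x + 22680·x^2 + 102384·x^3 + 174960·x^4 + 151632·x^5 + 104976·x^7)·Dx^2 + (332 + 4752·x + 28908·x^2 + 127008·x^3 + 351216·x^4 + 542376·x^5 + 408240·x^6 + 157464·x^7 + 367416·x^8)·Dx^3 + (44 + 916·x + 6696·x^2 + 27252·x^3 + 85860·x^4 + 193428·x^5 + 279936·x^6 + 224532·x^7 + 157464·x^8 + 209952·x^9)·Dx^4 + (10 + 76·x + 418·x^2 + 1728·x^3 + 5391·x^4 + 12960·x^5 + 24948·x^6 + 34992·x^7 + 29889·x^8 + 26244·x^9 + 26244·x^10)·Dx^5  (order 5).
h: a_k = 0, 0, 0, 12, -9, -12, 6, 396/5, -699/10, -332, …
ICs: h(0) = 0, h′(0) = 0, h′′(0) = 0, h′′′(0) = 72, h′′′′(0) = -216.

f: a_k = 0, 4, -4, 16/3, -8, 64/5, -64/3, 256/7, -64, 1024/9, …
g: a_k = 0, 9, 0, -27, 0, 729/5, 0, -6561/7, 0, 6561, …
L₀ := L_f ⊗_s L_g (sym. prod.), ord ≤ 4.
h=∫h₀ ⇒ L = L₀·Dx.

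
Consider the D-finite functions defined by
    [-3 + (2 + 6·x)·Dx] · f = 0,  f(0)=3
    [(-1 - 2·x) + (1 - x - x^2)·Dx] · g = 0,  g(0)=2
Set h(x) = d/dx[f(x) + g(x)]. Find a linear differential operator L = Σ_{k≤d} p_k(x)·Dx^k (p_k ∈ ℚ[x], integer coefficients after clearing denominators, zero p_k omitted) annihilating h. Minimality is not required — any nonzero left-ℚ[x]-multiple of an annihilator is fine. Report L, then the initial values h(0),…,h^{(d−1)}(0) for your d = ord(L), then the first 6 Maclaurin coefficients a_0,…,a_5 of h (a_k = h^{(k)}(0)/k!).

f: a_k = 3, 9/2, -27/8, 81/16, -1215/128, 5103/256, …
g: a_k = 2, 2, 4, 6, 10, 16, …
h₀=f+g: left-lcm gives L₀, ord ≤ 2.
h=h₀': d/dx-closure on L₀ ⇒ L.
L = (-216 - 666·x - 972·x^2 - 468·x^3 - 270·x^4) + (-45 - 624·x - 2079·x^2 - 2688·x^3 - 1737·x^4 - 810·x^5)·Dx + (22 + 122·x + 146·x^2 - 162·x^3 - 426·x^4 - 474·x^5 - 180·x^6)·Dx^2  (order 2).
h: a_k = 13/2, 5/4, 531/16, 65/32, 45995/256, -57909/512, …
ICs: h(0) = 13/2, h′(0) = 5/4.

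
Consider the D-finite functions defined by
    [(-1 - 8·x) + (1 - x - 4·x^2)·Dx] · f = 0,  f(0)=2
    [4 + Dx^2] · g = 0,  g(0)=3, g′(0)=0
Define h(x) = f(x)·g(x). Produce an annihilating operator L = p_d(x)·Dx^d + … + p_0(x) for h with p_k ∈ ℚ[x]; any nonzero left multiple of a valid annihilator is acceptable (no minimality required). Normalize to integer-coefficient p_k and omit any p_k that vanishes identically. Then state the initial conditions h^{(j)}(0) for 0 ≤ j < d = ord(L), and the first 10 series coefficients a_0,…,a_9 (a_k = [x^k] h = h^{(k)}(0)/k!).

f: a_k = 2, 2, 10, 18, 58, 130, 362, 882, 2330, 5858, …
g: a_k = 3, 0, -6, 0, 2, 0, -4/15, 0, 2/105, 0, …
f·g: L₀ = L_f ⊗_s L_g, ord ≤ 1·2.
L = (4 + 4·x + 16·x^2) + (2 + 16·x)·Dx + (-1 + x + 4·x^2)·Dx^2  (order 2).
h: a_k = 6, 6, 18, 42, 118, 286, 11362/15, 28522/15, 172598/35, 263282/21, …
ICs: h(0) = 6, h′(0) = 6.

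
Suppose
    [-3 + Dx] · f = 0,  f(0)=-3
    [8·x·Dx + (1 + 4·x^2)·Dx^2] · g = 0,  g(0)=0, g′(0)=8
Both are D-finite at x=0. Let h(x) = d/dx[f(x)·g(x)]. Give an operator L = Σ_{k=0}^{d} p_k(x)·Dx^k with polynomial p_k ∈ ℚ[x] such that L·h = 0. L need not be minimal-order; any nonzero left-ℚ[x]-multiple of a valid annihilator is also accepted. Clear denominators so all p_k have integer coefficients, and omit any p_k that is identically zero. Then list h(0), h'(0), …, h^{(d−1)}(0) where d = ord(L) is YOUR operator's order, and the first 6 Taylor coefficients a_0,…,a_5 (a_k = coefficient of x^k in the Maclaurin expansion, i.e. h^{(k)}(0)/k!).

f: a_k = -3, -9, -27/2, -27/2, -81/8, -243/40, …
g: a_k = 0, 8, 0, -32/3, 0, 128/5, …
Sym-product of L_f,L_g gives L₀ (≤ ord 2).
h=h₀': d/dx-closure on L₀ ⇒ L.
L = (3 - 144·x + 504·x^2 - 576·x^3 + 432·x^4) + (-10 + 72·x - 240·x^2 + 288·x^3 - 288·x^4)·Dx + (3 - 8·x + 24·x^2 - 32·x^3 + 48·x^4)·Dx^2  (order 2).
h: a_k = -24, -144, -228, -48, -69, -810, …
ICs: h(0) = -24, h′(0) = -144.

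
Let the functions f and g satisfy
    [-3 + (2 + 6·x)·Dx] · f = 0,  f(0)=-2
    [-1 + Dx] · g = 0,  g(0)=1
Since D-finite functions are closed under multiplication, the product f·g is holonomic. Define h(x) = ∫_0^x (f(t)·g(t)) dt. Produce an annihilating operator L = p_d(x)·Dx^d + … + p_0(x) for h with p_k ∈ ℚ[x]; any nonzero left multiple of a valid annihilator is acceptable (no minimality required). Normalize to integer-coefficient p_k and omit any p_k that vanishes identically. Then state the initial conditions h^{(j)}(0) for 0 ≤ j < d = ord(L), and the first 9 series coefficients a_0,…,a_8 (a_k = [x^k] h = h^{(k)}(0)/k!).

f: a_k = -2, -3, 9/4, -27/8, 405/64, -1701/128, 15309/512, -72171/1024, 2814669/16384, …
g: a_k = 1, 1, 1/2, 1/6, 1/24, 1/120, 1/720, 1/5040, 1/40320, …
L₀ := L_f ⊗_s L_g (sym. prod.), ord ≤ 1.
Integrate: L := L₀·Dx.
L = (-5 - 6·x)·Dx + (2 + 6·x)·Dx^2  (order 2).
h: a_k = 0, -2, -5/2, -7/12, -71/96, 671/960, -16157/11520, 12691/4608, -14933039/2580480, …
ICs: h(0) = 0, h′(0) = -2.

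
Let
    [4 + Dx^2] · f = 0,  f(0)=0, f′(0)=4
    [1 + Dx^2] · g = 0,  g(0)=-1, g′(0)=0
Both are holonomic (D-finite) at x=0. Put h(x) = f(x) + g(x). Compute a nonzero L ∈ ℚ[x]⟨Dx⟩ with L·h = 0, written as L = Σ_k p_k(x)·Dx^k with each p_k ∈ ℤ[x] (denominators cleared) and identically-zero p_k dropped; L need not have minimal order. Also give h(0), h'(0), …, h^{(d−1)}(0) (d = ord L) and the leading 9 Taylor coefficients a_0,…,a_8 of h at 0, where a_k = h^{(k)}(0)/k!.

L = 4 + 5·Dx^2 + Dx^4  (order 4).
h: a_k = -1, 4, 1/2, -8/3, -1/24, 8/15, 1/720, -16/315, -1/40320, …
ICs: h(0) = -1, h′(0) = 4, h′′(0) = 1, h′′′(0) = -16.

f: a_k = 0, 4, 0, -8/3, 0, 8/15, 0, -16/315, 0, …
g: a_k = -1, 0, 1/2, 0, -1/24, 0, 1/720, 0, -1/40320, …
L₀ := lclm(L_f,L_g); ord L₀ ≤ 2+2.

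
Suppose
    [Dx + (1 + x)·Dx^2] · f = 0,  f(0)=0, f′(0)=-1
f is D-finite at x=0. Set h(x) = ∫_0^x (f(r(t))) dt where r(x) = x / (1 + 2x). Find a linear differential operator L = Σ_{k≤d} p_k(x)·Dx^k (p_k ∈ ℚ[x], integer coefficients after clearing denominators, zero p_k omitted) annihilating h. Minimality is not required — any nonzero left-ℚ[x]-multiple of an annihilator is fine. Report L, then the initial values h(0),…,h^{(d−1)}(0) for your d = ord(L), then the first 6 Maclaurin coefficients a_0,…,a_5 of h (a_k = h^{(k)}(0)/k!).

f: a_k = 0, -1, 1/2, -1/3, 1/4, -1/5, …
Substitute x→r, Dx→(1/r')Dx; clear ⇒ L₀.
∫: right-multiply L₀ by Dx.
L = (5 + 12·x)·Dx^2 + (1 + 5·x + 6·x^2)·Dx^3  (order 3).
h: a_k = 0, 0, -1/2, 5/6, -19/12, 13/4, …
ICs: h(0) = 0, h′(0) = 0, h′′(0) = -1.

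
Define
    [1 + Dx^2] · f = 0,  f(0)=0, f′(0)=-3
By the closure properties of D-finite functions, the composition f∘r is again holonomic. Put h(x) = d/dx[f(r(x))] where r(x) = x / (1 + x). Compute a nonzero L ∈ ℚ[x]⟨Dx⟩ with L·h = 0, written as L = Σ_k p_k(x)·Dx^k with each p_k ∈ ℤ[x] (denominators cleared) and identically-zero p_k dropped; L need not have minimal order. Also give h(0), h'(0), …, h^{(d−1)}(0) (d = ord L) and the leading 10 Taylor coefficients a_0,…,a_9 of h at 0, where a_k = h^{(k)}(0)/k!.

f: a_k = 0, -3, 0, 1/2, 0, -1/40, 0, 1/1680, 0, -1/120960, …
Substitute x→r, Dx→(1/r')Dx; clear ⇒ L₀.
Derive L from L₀ (diff closure).
L = (7 + 12·x + 6·x^2) + (6 + 18·x + 18·x^2 + 6·x^3)·Dx + (1 + 4·x + 6·x^2 + 4·x^3 + x^4)·Dx^2  (order 2).
h: a_k = -3, 6, -15/2, 6, -1/8, -45/4, 6931/240, -1591/30, 224179/2688, -159935/1344, …
ICs: h(0) = -3, h′(0) = 6.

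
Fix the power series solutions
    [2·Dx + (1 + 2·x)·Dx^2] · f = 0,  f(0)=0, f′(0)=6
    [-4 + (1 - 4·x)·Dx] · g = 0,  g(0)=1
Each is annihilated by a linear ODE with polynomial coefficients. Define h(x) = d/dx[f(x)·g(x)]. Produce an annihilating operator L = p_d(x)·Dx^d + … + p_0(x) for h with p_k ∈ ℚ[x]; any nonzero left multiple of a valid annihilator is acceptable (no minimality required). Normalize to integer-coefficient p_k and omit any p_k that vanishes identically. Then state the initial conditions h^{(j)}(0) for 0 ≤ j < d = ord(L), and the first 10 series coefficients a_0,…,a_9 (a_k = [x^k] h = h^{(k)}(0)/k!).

f: a_k = 0, 6, -6, 8, -12, 96/5, -32, 384/7, -96, 512/3, …
g: a_k = 1, 4, 16, 64, 256, 1024, 4096, 16384, 65536, 262144, …
Product ⇒ symmetric product L₀, ord ≤ 2.
h=h₀': d/dx-closure on L₀ ⇒ L.
L = 32 + (8 + 40·x)·Dx + (-1 + 2·x + 8·x^2)·Dx^2  (order 2).
h: a_k = 6, 36, 240, 1232, 6256, 149184/5, 698112/5, 22312704/35, 100460928/35, 267831296/21, …
ICs: h(0) = 6, h′(0) = 36.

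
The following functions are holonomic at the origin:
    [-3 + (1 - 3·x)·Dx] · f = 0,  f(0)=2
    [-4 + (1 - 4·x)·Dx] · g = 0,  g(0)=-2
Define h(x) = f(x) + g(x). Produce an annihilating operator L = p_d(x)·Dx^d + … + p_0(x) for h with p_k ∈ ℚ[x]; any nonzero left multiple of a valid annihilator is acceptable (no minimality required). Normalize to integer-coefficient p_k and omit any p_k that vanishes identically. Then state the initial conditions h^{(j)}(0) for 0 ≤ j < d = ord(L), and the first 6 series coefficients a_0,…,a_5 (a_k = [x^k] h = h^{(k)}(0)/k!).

f: a_k = 2, 6, 18, 54, 162, 486, …
g: a_k = -2, -8, -32, -128, -512, -2048, …
L₀ := lclm(L_f,L_g); ord L₀ ≤ 1+1.
L = -24 + (14 - 48·x)·Dx + (-1 + 7·x - 12·x^2)·Dx^2  (order 2).
h: a_k = 0, -2, -14, -74, -350, -1562, …
ICs: h(0) = 0, h′(0) = -2.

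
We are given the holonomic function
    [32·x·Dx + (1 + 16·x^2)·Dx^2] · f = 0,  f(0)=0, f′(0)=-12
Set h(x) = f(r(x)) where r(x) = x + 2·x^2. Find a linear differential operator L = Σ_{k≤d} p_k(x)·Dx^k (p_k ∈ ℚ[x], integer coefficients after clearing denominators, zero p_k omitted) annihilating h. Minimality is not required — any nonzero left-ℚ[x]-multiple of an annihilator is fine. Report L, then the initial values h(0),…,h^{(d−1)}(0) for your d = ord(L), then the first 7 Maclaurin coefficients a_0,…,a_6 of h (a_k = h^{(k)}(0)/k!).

f: a_k = 0, -12, 0, 64, 0, -3072/5, 0, …
h₀=f(r): pull back L_f along r ⇒ L₀.
L = (-4 + 32·x + 256·x^2 + 768·x^3 + 768·x^4)·Dx + (1 + 4·x + 16·x^2 + 128·x^3 + 320·x^4 + 256·x^5)·Dx^2  (order 2).
h: a_k = 0, -12, -24, 64, 384, 768/5, -5632, …
ICs: h(0) = 0, h′(0) = -12.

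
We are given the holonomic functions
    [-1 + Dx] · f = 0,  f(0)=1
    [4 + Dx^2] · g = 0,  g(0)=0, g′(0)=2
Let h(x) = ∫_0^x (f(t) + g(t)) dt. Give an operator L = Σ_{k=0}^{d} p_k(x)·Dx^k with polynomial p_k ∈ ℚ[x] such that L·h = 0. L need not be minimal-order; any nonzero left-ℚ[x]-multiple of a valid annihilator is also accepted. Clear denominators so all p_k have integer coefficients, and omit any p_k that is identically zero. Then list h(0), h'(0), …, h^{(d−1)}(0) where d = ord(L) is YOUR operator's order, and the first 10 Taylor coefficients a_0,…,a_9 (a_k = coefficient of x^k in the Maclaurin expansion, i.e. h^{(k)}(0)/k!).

L = -4·Dx + 4·Dx^2 - Dx^3 + Dx^4  (order 4).
h: a_k = 0, 1, 3/2, 1/6, -7/24, 1/120, 11/240, 1/5040, -127/40320, 1/362880, …
ICs: h(0) = 0, h′(0) = 1, h′′(0) = 3, h′′′(0) = 1.

f: a_k = 1, 1, 1/2, 1/6, 1/24, 1/120, 1/720, 1/5040, 1/40320, 1/362880, …
g: a_k = 0, 2, 0, -4/3, 0, 4/15, 0, -8/315, 0, 4/2835, …
h₀=f+g: left-lcm gives L₀, ord ≤ 3.
∫: right-multiply L₀ by Dx.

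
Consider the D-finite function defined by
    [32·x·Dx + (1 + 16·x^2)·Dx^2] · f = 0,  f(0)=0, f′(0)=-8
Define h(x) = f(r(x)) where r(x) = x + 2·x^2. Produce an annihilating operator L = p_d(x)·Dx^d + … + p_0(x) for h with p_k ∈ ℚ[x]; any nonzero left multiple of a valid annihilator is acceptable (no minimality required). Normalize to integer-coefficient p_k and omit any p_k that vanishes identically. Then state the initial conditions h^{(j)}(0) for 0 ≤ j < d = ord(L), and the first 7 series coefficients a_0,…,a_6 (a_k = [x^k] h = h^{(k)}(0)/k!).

L = (-4 + 32·x + 256·x^2 + 768·x^3 + 768·x^4)·Dx + (1 + 4·x + 16·x^2 + 128·x^3 + 320·x^4 + 256·x^5)·Dx^2  (order 2).
h: a_k = 0, -8, -16, 128/3, 256, 512/5, -11264/3, …
ICs: h(0) = 0, h′(0) = -8.

f: a_k = 0, -8, 0, 128/3, 0, -2048/5, 0, …
Substitute x→r, Dx→(1/r')Dx; clear ⇒ L₀.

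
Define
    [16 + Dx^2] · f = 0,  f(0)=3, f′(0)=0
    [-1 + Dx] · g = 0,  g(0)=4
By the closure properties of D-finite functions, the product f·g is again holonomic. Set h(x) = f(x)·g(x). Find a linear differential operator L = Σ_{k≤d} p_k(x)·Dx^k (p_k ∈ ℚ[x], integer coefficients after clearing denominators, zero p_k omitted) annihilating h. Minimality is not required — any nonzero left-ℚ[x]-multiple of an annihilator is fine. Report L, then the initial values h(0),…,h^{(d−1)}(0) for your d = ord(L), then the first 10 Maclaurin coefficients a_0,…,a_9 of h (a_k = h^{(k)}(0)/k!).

L = 17 - 2·Dx + Dx^2  (order 2).
h: a_k = 12, 12, -90, -94, 161/2, 1121/10, -33/4, -20047/420, -31679/3360, 277441/30240, …
ICs: h(0) = 12, h′(0) = 12.

f: a_k = 3, 0, -24, 0, 32, 0, -256/15, 0, 512/105, 0, …
g: a_k = 4, 4, 2, 2/3, 1/6, 1/30, 1/180, 1/1260, 1/10080, 1/90720, …
Sym-product of L_f,L_g gives L₀ (≤ ord 2).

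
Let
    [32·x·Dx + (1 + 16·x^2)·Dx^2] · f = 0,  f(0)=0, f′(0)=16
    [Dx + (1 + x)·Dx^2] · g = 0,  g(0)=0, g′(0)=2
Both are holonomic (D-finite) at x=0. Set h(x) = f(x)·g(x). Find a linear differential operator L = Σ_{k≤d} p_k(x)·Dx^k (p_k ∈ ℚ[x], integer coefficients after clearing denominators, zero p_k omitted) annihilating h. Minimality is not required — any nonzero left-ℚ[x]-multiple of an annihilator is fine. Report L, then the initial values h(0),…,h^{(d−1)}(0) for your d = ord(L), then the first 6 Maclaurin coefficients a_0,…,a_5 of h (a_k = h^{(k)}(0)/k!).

L = (4224 + 8384·x + 204800·x^2 + 531456·x^3 + 491520·x^4 + 212992·x^5 + 262144·x^7)·Dx + (4098 + 28864·x + 258368·x^2 + 1045504·x^3 + 1798144·x^4 + 1523712·x^5 + 573440·x^6 + 786432·x^7 + 917504·x^8)·Dx^2 + (132 + 8644·x + 37632·x^2 + 196032·x^3 + 614400·x^4 + 955392·x^5 + 786432·x^6 + 540672·x^7 + 786432·x^8 + 524288·x^9)·Dx^3 + (65 + 258·x + 2497·x^2 + 8576·x^3 + 30336·x^4 + 76800·x^5 + 118272·x^6 + 98304·x^7 + 98304·x^8 + 131072·x^9 + 65536·x^10)·Dx^4  (order 4).
h: a_k = 0, 0, 32, -16, -160, 232/3, …
ICs: h(0) = 0, h′(0) = 0, h′′(0) = 64, h′′′(0) = -96.

f: a_k = 0, 16, 0, -256/3, 0, 4096/5, …
g: a_k = 0, 2, -1, 2/3, -1/2, 2/5, …
L₀ := L_f ⊗_s L_g (sym. prod.), ord ≤ 4.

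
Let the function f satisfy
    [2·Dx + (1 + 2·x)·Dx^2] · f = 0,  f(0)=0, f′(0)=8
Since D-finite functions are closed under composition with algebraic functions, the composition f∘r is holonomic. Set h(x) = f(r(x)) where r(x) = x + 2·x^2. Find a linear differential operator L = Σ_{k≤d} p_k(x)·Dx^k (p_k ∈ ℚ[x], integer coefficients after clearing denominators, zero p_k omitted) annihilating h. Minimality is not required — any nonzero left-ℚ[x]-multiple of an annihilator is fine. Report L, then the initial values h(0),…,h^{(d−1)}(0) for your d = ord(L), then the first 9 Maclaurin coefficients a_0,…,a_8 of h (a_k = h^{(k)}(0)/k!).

f: a_k = 0, 8, -8, 32/3, -16, 128/5, -128/3, 512/7, -128, …
Substitute x→r, Dx→(1/r')Dx; clear ⇒ L₀.
L = (-2 + 8·x + 16·x^2)·Dx + (1 + 6·x + 12·x^2 + 16·x^3)·Dx^2  (order 2).
h: a_k = 0, 8, 8, -64/3, 16, 128/5, -256/3, 512/7, 128, …
ICs: h(0) = 0, h′(0) = 8.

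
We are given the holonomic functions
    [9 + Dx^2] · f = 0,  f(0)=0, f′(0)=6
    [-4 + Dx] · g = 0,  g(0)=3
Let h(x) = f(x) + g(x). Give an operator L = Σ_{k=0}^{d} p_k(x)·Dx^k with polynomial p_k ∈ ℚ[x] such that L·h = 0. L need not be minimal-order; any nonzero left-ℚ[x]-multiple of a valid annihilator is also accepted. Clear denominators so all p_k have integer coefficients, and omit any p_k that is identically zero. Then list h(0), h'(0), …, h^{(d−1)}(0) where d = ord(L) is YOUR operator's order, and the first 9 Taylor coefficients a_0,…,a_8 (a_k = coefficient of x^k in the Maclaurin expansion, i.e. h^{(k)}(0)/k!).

L = -36 + 9·Dx - 4·Dx^2 + Dx^3  (order 3).
h: a_k = 3, 18, 24, 23, 32, 593/20, 256/15, 7463/840, 512/105, …
ICs: h(0) = 3, h′(0) = 18, h′′(0) = 48.

f: a_k = 0, 6, 0, -9, 0, 81/20, 0, -243/280, 0, …
g: a_k = 3, 12, 24, 32, 32, 128/5, 256/15, 1024/105, 512/105, …
h₀=f+g: left-lcm gives L₀, ord ≤ 3.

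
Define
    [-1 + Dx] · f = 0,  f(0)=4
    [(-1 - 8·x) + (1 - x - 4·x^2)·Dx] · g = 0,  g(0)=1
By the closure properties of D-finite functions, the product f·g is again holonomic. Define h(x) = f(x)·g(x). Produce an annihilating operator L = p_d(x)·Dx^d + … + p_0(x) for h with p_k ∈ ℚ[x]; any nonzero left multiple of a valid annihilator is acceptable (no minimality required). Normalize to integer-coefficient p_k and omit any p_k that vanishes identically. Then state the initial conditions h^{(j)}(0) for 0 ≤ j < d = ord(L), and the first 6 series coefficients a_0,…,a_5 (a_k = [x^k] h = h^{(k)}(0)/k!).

L = (2 + 7·x - 4·x^2) + (-1 + x + 4·x^2)·Dx  (order 1).
h: a_k = 4, 8, 26, 176/3, 977/6, 5963/15, …
ICs: h(0) = 4.

f: a_k = 4, 4, 2, 2/3, 1/6, 1/30, …
g: a_k = 1, 1, 5, 9, 29, 65, …
Sym-product of L_f,L_g gives L₀ (≤ ord 1).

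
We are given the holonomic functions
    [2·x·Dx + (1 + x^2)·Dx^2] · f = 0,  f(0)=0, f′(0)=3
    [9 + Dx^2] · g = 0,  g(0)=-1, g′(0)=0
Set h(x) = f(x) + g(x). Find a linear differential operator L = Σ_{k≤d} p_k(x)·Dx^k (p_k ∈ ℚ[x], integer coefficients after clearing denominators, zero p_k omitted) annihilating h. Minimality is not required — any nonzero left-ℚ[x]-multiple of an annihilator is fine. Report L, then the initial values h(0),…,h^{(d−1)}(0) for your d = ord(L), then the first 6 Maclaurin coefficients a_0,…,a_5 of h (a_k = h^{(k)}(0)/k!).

L = (-54·x + 540·x^3 + 162·x^5)·Dx + (63 + 279·x^2 + 297·x^4 + 81·x^6)·Dx^2 + (-6·x + 60·x^3 + 18·x^5)·Dx^3 + (7 + 31·x^2 + 33·x^4 + 9·x^6)·Dx^4  (order 4).
h: a_k = -1, 3, 9/2, -1, -27/8, 3/5, …
ICs: h(0) = -1, h′(0) = 3, h′′(0) = 9, h′′′(0) = -6.

f: a_k = 0, 3, 0, -1, 0, 3/5, …
g: a_k = -1, 0, 9/2, 0, -27/8, 0, …
L₀ := lclm(L_f,L_g); ord L₀ ≤ 2+2.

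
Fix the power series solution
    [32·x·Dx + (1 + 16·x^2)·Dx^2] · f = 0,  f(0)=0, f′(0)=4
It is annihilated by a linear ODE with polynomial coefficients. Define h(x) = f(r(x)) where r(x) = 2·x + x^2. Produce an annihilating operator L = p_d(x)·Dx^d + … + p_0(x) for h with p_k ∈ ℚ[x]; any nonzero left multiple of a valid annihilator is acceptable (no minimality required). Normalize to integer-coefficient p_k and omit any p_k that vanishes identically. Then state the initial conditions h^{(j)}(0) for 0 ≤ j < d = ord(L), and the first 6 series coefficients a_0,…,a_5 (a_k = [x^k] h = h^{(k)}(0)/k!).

L = (-1 + 128·x + 256·x^2 + 192·x^3 + 48·x^4)·Dx + (1 + x + 64·x^2 + 128·x^3 + 80·x^4 + 16·x^5)·Dx^2  (order 2).
h: a_k = 0, 8, 4, -512/3, -256, 32128/5, …
ICs: h(0) = 0, h′(0) = 8.

f: a_k = 0, 4, 0, -64/3, 0, 1024/5, …
Change of var in L_f (x↦r) gives L₀.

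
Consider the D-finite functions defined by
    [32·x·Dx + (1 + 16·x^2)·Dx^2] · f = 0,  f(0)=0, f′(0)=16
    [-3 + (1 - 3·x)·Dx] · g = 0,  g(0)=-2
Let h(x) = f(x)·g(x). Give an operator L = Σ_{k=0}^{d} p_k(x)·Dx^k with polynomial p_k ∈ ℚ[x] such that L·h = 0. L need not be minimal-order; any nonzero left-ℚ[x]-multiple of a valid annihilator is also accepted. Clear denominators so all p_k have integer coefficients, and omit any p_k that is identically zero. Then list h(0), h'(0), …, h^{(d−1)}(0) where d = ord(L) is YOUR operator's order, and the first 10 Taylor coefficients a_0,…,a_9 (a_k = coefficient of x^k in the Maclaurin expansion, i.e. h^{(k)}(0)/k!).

L = 96·x + (6 - 32·x + 192·x^2)·Dx + (-1 + 3·x - 16·x^2 + 48·x^3)·Dx^2  (order 2).
h: a_k = 0, -32, -96, -352/3, -352, -13472/5, -40416/5, -193376/35, -580128/35, -89063776/315, …
ICs: h(0) = 0, h′(0) = -32.

f: a_k = 0, 16, 0, -256/3, 0, 4096/5, 0, -65536/7, 0, 1048576/9, …
g: a_k = -2, -6, -18, -54, -162, -486, -1458, -4374, -13122, -39366, …
Product ⇒ symmetric product L₀, ord ≤ 2.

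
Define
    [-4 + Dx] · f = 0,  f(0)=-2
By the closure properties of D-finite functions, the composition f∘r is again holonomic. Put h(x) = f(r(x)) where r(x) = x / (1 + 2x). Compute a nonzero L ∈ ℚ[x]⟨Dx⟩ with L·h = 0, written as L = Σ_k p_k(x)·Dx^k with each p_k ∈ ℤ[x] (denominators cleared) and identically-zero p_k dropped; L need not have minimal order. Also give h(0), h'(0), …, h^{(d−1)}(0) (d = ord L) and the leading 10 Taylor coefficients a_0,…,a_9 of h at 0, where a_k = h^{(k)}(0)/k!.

L = -4 + (1 + 4·x + 4·x^2)·Dx  (order 1).
h: a_k = -2, -8, 0, 32/3, -64/3, 128/5, -512/45, -2560/63, 16384/105, -145408/405, …
ICs: h(0) = -2.

f: a_k = -2, -8, -16, -64/3, -64/3, -256/15, -512/45, -2048/315, -1024/315, -4096/2835, …
Substitute x→r, Dx→(1/r')Dx; clear ⇒ L₀.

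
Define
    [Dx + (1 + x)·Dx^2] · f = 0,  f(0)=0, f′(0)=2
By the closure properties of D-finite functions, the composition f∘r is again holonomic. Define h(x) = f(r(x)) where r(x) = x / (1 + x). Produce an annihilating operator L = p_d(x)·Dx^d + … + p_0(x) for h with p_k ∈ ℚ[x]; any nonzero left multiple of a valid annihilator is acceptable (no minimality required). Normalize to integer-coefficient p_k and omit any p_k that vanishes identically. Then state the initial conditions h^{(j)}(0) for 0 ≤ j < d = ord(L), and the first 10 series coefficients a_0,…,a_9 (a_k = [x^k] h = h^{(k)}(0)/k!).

f: a_k = 0, 2, -1, 2/3, -1/2, 2/5, -1/3, 2/7, -1/4, 2/9, …
Change of var in L_f (x↦r) gives L₀.
L = (3 + 4·x)·Dx + (1 + 3·x + 2·x^2)·Dx^2  (order 2).
h: a_k = 0, 2, -3, 14/3, -15/2, 62/5, -21, 254/7, -255/4, 1022/9, …
ICs: h(0) = 0, h′(0) = 2.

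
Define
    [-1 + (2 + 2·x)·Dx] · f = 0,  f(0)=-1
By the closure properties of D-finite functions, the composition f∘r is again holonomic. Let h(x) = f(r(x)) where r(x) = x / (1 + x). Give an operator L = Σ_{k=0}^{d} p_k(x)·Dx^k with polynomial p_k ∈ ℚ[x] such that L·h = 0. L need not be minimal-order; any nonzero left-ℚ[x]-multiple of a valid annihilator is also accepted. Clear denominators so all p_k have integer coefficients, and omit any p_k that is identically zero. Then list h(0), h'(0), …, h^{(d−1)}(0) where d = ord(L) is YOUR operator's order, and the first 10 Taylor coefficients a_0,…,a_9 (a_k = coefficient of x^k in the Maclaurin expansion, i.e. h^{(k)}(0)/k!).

f: a_k = -1, -1/2, 1/8, -1/16, 5/128, -7/256, 21/1024, -33/2048, 429/32768, -715/65536, …
Change of var in L_f (x↦r) gives L₀.
L = -1 + (2 + 6·x + 4·x^2)·Dx  (order 1).
h: a_k = -1, -1/2, 5/8, -13/16, 141/128, -399/256, 2353/1024, -7205/2048, 182461/32768, -594203/65536, …
ICs: h(0) = -1.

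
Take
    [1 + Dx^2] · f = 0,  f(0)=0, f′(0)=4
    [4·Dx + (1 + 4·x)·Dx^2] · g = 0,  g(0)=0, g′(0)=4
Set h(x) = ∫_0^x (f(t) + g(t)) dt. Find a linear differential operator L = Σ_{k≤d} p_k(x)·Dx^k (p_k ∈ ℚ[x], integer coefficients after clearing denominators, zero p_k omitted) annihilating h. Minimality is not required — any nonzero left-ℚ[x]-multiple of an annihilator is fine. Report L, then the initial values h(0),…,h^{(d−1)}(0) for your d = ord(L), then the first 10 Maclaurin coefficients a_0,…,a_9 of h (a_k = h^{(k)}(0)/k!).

L = (388 + 32·x + 64·x^2)·Dx^2 + (33 + 140·x + 48·x^2 + 64·x^3)·Dx^3 + (388 + 32·x + 64·x^2)·Dx^4 + (33 + 140·x + 48·x^2 + 64·x^3)·Dx^5  (order 5).
h: a_k = 0, 0, 4, -8/3, 31/6, -64/5, 1229/36, -2048/21, 2949119/10080, -8192/9, …
ICs: h(0) = 0, h′(0) = 0, h′′(0) = 8, h′′′(0) = -16, h′′′′(0) = 124.

f: a_k = 0, 4, 0, -2/3, 0, 1/30, 0, -1/1260, 0, 1/90720, …
g: a_k = 0, 4, -8, 64/3, -64, 1024/5, -2048/3, 16384/7, -8192, 262144/9, …
f+g: L₀ = lclm(L_f,L_g), ord ≤ 2+2.
h=∫h₀ ⇒ L = L₀·Dx.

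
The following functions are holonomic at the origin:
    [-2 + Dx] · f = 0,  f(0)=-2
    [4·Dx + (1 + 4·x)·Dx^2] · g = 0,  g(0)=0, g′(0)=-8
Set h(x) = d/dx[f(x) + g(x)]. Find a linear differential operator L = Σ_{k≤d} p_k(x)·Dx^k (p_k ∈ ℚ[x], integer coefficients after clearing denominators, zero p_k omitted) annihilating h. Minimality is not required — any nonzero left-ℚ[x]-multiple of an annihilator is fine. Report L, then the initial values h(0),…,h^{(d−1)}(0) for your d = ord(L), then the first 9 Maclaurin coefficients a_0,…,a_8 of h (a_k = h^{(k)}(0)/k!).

f: a_k = -2, -4, -4, -8/3, -4/3, -8/15, -8/45, -16/315, -4/315, …
g: a_k = 0, -8, 16, -128/3, 128, -2048/5, 4096/3, -32768/7, 16384, …
Weyl lclm of L_f,L_g ⇒ L₀ (ord ≤ 3).
Differentiate: ansatz ord ≤ ord L₀ ⇒ L.
L = (-40 - 32·x) + (14 - 16·x - 32·x^2)·Dx + (3 + 16·x + 16·x^2)·Dx^2  (order 2).
h: a_k = -12, 24, -136, 1520/3, -6152/3, 122864/15, -1474576/45, 41287648/315, -165150728/315, …
ICs: h(0) = -12, h′(0) = 24.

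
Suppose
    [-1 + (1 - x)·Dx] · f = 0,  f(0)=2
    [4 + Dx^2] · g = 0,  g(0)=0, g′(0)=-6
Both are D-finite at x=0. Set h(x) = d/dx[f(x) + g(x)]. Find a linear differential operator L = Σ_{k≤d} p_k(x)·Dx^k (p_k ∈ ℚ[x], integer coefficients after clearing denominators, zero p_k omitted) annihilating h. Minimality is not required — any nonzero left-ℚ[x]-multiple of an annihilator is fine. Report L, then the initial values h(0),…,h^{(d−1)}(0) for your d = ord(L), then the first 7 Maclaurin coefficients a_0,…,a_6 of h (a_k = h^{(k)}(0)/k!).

L = (64 - 32·x + 16·x^2) + (-20 + 36·x - 24·x^2 + 8·x^3)·Dx + (16 - 8·x + 4·x^2)·Dx^2 + (-5 + 9·x - 6·x^2 + 2·x^3)·Dx^3  (order 3).
h: a_k = -4, 4, 18, 8, 6, 12, 218/15, …
ICs: h(0) = -4, h′(0) = 4, h′′(0) = 36.

f: a_k = 2, 2, 2, 2, 2, 2, 2, …
g: a_k = 0, -6, 0, 4, 0, -4/5, 0, …
Sum ⇒ L₀ = lclm(L_f,L_g) in ℚ(x)⟨Dx⟩.
h₀' ⇒ L via d/dx closure of L₀.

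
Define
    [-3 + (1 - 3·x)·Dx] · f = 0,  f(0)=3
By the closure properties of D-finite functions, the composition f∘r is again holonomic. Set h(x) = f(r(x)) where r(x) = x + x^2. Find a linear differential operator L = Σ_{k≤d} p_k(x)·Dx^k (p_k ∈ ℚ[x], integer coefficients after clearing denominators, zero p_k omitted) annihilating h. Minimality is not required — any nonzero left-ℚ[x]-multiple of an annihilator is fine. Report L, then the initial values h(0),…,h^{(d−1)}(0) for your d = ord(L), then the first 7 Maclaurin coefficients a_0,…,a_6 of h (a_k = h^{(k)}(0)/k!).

f: a_k = 3, 9, 27, 81, 243, 729, 2187, …
f∘r: x↦r, Dx↦Dx/r' in L_f ⇒ L₀.
L = (3 + 6·x) + (-1 + 3·x + 3·x^2)·Dx  (order 1).
h: a_k = 3, 9, 36, 135, 513, 1944, 7371, …
ICs: h(0) = 3.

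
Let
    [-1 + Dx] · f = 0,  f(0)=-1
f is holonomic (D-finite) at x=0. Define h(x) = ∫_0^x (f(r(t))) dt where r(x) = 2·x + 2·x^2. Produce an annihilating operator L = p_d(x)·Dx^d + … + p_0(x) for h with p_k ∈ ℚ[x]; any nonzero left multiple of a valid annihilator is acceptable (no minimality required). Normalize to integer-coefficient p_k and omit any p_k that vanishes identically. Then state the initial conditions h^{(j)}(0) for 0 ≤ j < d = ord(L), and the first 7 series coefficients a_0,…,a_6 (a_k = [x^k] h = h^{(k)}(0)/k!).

f: a_k = -1, -1, -1/2, -1/6, -1/24, -1/120, -1/720, …
L₀ from L_f via x↦r, Dx↦r'^{-1}Dx.
Integrate: L := L₀·Dx.
L = (-2 - 4·x)·Dx + Dx^2  (order 2).
h: a_k = 0, -1, -1, -4/3, -4/3, -4/3, -52/45, …
ICs: h(0) = 0, h′(0) = -1.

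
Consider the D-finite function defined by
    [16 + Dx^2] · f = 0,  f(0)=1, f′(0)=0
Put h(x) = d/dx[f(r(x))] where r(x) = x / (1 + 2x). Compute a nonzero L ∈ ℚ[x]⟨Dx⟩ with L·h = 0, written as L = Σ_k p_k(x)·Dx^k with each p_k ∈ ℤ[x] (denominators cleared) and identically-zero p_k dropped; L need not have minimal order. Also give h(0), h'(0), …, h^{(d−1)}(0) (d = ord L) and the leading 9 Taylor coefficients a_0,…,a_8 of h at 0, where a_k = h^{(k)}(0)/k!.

L = (40 + 96·x + 96·x^2) + (12 + 72·x + 144·x^2 + 96·x^3)·Dx + (1 + 8·x + 24·x^2 + 32·x^3 + 16·x^4)·Dx^2  (order 2).
h: a_k = 0, -16, 96, -1024/3, 2560/3, -19712/15, -3584/5, 4820992/315, -2646016/35, …
ICs: h(0) = 0, h′(0) = -16.

f: a_k = 1, 0, -8, 0, 32/3, 0, -256/45, 0, 512/315, …
L₀ from L_f via x↦r, Dx↦r'^{-1}Dx.
Derive L from L₀ (diff closure).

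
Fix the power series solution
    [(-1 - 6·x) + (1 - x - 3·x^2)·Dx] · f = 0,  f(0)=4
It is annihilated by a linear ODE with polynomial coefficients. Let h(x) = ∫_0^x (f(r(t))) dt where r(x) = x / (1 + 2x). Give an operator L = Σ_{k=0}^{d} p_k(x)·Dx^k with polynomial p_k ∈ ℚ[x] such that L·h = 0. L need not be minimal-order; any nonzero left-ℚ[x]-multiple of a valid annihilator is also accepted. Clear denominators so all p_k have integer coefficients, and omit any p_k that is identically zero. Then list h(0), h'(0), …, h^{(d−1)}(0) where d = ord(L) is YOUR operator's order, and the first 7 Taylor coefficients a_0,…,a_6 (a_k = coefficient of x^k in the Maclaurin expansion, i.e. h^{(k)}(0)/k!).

L = (1 + 8·x)·Dx + (-1 - 5·x - 5·x^2 + 2·x^3)·Dx^2  (order 2).
h: a_k = 0, 4, 2, 8/3, -5, 68/5, -112/3, …
ICs: h(0) = 0, h′(0) = 4.

f: a_k = 4, 4, 16, 28, 76, 160, 388, …
h₀=f(r): pull back L_f along r ⇒ L₀.
h=∫₀ˣh₀: take L = L₀·Dx.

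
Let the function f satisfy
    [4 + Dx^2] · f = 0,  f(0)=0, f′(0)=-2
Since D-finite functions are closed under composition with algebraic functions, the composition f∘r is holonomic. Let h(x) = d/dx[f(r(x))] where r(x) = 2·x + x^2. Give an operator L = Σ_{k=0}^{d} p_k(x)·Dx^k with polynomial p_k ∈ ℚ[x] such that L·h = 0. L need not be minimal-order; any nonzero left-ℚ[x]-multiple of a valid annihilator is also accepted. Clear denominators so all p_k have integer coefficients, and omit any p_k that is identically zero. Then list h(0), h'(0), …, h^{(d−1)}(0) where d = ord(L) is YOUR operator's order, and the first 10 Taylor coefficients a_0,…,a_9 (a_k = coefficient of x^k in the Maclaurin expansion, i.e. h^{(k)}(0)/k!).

f: a_k = 0, -2, 0, 4/3, 0, -4/15, 0, 8/315, 0, -4/2835, …
L₀ from L_f via x↦r, Dx↦r'^{-1}Dx.
h₀' ⇒ L via d/dx closure of L₀.
L = (19 + 64·x + 96·x^2 + 64·x^3 + 16·x^4) + (-3 - 3·x)·Dx + (1 + 2·x + x^2)·Dx^2  (order 2).
h: a_k = -4, -4, 32, 64, -8/3, -120, -5696/45, 256/45, 38776/315, 2248/21, …
ICs: h(0) = -4, h′(0) = -4.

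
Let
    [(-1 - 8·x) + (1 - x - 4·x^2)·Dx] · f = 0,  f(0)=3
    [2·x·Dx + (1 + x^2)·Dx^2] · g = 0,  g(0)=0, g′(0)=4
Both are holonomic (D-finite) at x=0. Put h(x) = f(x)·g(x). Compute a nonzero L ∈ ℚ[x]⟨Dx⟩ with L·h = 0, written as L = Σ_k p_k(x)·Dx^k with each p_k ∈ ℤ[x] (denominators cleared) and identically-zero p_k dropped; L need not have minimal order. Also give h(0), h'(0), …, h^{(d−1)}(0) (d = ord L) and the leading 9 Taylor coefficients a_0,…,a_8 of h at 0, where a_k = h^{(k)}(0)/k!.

f: a_k = 3, 3, 15, 27, 87, 195, 543, 1323, 3495, …
g: a_k = 0, 4, 0, -4/3, 0, 4/5, 0, -4/7, 0, …
Sym-product of L_f,L_g gives L₀ (≤ ord 2).
L = (8 + 2·x + 24·x^2) + (2 + 14·x + 4·x^2 + 24·x^3)·Dx + (-1 + x + 3·x^2 + x^3 + 4·x^4)·Dx^2  (order 2).
h: a_k = 0, 12, 12, 56, 104, 1652/5, 3732/5, 14464/7, 176816/35, …
ICs: h(0) = 0, h′(0) = 12.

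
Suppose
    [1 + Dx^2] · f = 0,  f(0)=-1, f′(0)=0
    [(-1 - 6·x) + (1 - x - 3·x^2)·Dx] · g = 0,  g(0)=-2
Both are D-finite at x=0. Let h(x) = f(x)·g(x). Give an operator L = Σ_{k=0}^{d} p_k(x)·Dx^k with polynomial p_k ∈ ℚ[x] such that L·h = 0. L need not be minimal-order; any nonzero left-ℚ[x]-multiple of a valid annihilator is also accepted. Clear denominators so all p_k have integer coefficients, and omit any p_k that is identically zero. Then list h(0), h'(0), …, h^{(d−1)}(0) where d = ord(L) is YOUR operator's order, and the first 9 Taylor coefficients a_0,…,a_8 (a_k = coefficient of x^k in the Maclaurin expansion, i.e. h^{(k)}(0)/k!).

L = (5 + x + 3·x^2) + (2 + 12·x)·Dx + (-1 + x + 3·x^2)·Dx^2  (order 2).
h: a_k = 2, 2, 7, 13, 409/12, 877/12, 63119/360, 142049/360, 18558737/20160, …
ICs: h(0) = 2, h′(0) = 2.

f: a_k = -1, 0, 1/2, 0, -1/24, 0, 1/720, 0, -1/40320, …
g: a_k = -2, -2, -8, -14, -38, -80, -194, -434, -1016, …
Sym-product of L_f,L_g gives L₀ (≤ ord 2).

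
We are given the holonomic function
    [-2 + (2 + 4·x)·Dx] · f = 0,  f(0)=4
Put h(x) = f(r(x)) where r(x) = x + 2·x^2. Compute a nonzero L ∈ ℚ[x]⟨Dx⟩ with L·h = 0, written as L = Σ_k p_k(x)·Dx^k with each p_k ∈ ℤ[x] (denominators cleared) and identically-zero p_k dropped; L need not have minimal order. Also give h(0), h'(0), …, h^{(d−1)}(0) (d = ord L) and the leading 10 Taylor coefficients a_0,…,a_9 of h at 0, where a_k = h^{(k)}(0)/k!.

f: a_k = 4, 4, -2, 2, -5/2, 7/2, -21/4, 33/4, -429/32, 715/32, …
L₀ from L_f via x↦r, Dx↦r'^{-1}Dx.
L = (-1 - 4·x) + (1 + 2·x + 4·x^2)·Dx  (order 1).
h: a_k = 4, 4, 6, -6, 3/2, 15/2, -57/4, 21/4, 867/32, -1893/32, …
ICs: h(0) = 4.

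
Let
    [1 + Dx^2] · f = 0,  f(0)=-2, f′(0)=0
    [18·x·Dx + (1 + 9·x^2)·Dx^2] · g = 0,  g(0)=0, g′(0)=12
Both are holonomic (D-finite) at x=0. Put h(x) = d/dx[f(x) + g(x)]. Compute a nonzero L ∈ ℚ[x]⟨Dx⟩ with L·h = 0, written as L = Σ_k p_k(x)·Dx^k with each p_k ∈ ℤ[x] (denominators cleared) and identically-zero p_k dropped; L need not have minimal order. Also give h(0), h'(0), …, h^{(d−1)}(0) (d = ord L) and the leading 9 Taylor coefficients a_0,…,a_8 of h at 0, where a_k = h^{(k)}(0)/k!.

L = (-1926·x + 17820·x^3 + 1458·x^5) + (-17 + 351·x^2 + 4617·x^4 + 729·x^6)·Dx + (-1926·x + 17820·x^3 + 1458·x^5)·Dx^2 + (-17 + 351·x^2 + 4617·x^4 + 729·x^6)·Dx^3  (order 3).
h: a_k = 12, 2, -108, -1/3, 972, 1/60, -8748, -1/2520, 78732, …
ICs: h(0) = 12, h′(0) = 2, h′′(0) = -216.

f: a_k = -2, 0, 1, 0, -1/12, 0, 1/360, 0, -1/20160, …
g: a_k = 0, 12, 0, -36, 0, 972/5, 0, -8748/7, 0, …
h₀=f+g: left-lcm gives L₀, ord ≤ 4.
Differentiate: ansatz ord ≤ ord L₀ ⇒ L.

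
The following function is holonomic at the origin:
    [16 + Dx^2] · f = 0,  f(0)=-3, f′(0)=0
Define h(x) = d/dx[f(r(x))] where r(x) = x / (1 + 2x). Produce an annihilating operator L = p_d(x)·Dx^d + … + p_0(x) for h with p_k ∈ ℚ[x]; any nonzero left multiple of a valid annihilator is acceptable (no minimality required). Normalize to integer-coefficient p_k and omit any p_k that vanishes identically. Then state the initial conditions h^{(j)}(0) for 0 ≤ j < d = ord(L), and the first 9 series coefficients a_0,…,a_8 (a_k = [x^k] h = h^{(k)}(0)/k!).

f: a_k = -3, 0, 24, 0, -32, 0, 256/15, 0, -512/105, …
h₀=f(r): pull back L_f along r ⇒ L₀.
h₀' ⇒ L via d/dx closure of L₀.
L = (40 + 96·x + 96·x^2) + (12 + 72·x + 144·x^2 + 96·x^3)·Dx + (1 + 8·x + 24·x^2 + 32·x^3 + 16·x^4)·Dx^2  (order 2).
h: a_k = 0, 48, -288, 1024, -2560, 19712/5, 10752/5, -4820992/105, 7938048/35, …
ICs: h(0) = 0, h′(0) = 48.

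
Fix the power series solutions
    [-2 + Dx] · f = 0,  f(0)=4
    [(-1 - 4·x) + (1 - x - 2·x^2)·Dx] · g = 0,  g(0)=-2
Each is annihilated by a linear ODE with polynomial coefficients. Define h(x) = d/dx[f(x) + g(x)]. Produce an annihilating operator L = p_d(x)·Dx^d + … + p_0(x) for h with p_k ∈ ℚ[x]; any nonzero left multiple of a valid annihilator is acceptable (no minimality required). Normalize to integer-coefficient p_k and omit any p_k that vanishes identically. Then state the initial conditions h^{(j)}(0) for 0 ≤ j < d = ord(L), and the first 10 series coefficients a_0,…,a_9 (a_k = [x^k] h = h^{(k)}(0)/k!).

f: a_k = 4, 8, 8, 16/3, 8/3, 16/15, 16/45, 32/315, 8/315, 16/2835, …
g: a_k = -2, -2, -6, -10, -22, -42, -86, -170, -342, -682, …
L₀ := lclm(L_f,L_g); ord L₀ ≤ 1+1.
Derive L from L₀ (diff closure).
L = (18 + 132·x + 144·x^2 + 288·x^3 + 96·x^4) + (-13 - 68·x - 94·x^2 - 112·x^3 + 40·x^4 + 32·x^5)·Dx + (2 + x + 11·x^2 - 16·x^3 - 44·x^4 - 16·x^5)·Dx^2  (order 2).
h: a_k = 6, 4, -14, -232/3, -614/3, -7708/15, -53518/45, -861776/315, -1933454/315, -38726068/2835, …
ICs: h(0) = 6, h′(0) = 4.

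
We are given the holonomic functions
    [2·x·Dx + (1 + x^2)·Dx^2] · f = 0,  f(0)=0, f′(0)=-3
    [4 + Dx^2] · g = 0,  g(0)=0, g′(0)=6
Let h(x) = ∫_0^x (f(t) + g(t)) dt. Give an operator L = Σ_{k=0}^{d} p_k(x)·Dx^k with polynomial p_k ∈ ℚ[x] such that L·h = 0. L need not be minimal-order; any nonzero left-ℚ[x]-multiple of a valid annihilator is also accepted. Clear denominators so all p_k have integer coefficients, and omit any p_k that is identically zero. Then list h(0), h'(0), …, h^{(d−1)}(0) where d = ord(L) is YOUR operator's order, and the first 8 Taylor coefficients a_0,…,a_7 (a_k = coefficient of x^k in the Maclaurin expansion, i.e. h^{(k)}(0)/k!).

L = (-32·x + 80·x^3 + 16·x^5)·Dx^2 + (4 + 32·x^2 + 36·x^4 + 8·x^6)·Dx^3 + (-8·x + 20·x^3 + 4·x^5)·Dx^4 + (1 + 8·x^2 + 9·x^4 + 2·x^6)·Dx^5  (order 5).
h: a_k = 0, 0, 3/2, 0, -3/4, 0, 1/30, 0, …
ICs: h(0) = 0, h′(0) = 0, h′′(0) = 3, h′′′(0) = 0, h′′′′(0) = -18.

f: a_k = 0, -3, 0, 1, 0, -3/5, 0, 3/7, …
g: a_k = 0, 6, 0, -4, 0, 4/5, 0, -8/105, …
h₀=f+g: left-lcm gives L₀, ord ≤ 4.
h=∫₀ˣh₀: take L = L₀·Dx.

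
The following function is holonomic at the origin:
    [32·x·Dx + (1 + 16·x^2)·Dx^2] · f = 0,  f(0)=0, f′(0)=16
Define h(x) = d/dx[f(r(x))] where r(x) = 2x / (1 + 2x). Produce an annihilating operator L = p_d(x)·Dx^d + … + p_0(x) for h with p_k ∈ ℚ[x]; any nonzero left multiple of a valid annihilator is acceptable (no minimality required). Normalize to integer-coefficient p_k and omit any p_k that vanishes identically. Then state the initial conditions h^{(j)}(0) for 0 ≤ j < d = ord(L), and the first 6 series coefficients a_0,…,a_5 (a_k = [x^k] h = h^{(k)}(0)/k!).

L = (4 + 136·x) + (1 + 4·x + 68·x^2)·Dx  (order 1).
h: a_k = 32, -128, -1664, 15360, 51712, -1251328, …
ICs: h(0) = 32.

f: a_k = 0, 16, 0, -256/3, 0, 4096/5, …
f∘r: x↦r, Dx↦Dx/r' in L_f ⇒ L₀.
Derive L from L₀ (diff closure).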